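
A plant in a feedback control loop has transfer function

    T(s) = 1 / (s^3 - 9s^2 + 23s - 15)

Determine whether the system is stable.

The denominator s^3 - 9s^2 + 23s - 15 factors as (s - 3)(s - 1)(s - 5), giving poles at s = 3, 1, 5.
Since the pole(s) at s = 3, 1, 5 lie in the right half-plane, the system is unstable.

unstable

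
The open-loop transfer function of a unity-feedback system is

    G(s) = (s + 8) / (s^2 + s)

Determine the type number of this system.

Type 1

Factor s from the denominator: s^2 + s = s·(s + 1).
There is 1 pole at the origin, so the system is Type 1.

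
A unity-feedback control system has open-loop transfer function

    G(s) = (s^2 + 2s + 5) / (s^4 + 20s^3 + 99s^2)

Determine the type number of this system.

The denominator has 2 factors of s at the origin (free integrators), so this is a Type 2 system.

Type 2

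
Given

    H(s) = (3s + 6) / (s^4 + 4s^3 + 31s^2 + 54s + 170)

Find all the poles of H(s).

The poles are the roots of the denominator s^4 + 4s^3 + 31s^2 + 54s + 170 = 0.
No real roots exist; factor into two real quadratics: (s^2 + 2s + 17)(s^2 + 2s + 10) = 0.
Each quadratic gives a conjugate pair via the quadratic formula.

s = -1 ± 4j, -1 ± 3j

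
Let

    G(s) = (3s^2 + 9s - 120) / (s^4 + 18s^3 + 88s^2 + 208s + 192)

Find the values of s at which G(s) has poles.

s = -2 ± 2j, -2, -12

The poles are the roots of the denominator s^4 + 18s^3 + 88s^2 + 208s + 192 = 0.
Trying s = -2: the polynomial evaluates to 0, so (s + 2) is a factor.
Dividing out leaves s^3 + 16s^2 + 56s + 96 = 0.
This factors further as (s^2 + 4s + 8)(s + 12) = 0.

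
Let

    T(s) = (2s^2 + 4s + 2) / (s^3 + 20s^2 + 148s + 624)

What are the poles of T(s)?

The poles are the roots of the denominator s^3 + 20s^2 + 148s + 624 = 0.
Trying s = -12: the polynomial evaluates to 0, so (s + 12) is a factor.
Dividing out leaves s^2 + 8s + 52 = 0.
The quadratic formula then gives s = -4 ± 6j.

s = -4 + 6j, -4 - 6j, -12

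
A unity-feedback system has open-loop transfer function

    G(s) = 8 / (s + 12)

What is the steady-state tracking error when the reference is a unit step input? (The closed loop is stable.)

e_ss = 0.6000

G(s) has no poles at the origin.
This is a Type 0 system. Kp = lim_{s→0} G(s) = 8/12 = 2/3.
e_ss = 1/(1 + Kp) = 1/(1 + 2/3) = 3/5 ≈ 0.6000.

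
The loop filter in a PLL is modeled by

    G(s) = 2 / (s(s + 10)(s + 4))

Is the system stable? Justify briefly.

The poles can be read from the denominator factors: s = 0, -10, -4.
Since the simple pole(s) at s = 0 lie on the jω-axis with none in the right half-plane, the system is marginally stable.

marginally stable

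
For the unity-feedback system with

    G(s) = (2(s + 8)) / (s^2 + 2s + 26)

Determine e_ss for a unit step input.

e_ss = 0.6190

G(s) has no poles at the origin.
This is a Type 0 system. Kp = lim_{s→0} G(s) = 16/26 = 8/13.
e_ss = 1/(1 + Kp) = 1/(1 + 8/13) = 13/21 ≈ 0.6190.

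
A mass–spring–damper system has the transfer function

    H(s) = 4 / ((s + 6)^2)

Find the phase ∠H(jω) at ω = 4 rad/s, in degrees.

∠H(j4) ≈ -67.38°

At s = j4: numerator = 4, denominator = 20 + j48.
∠H = ∠num − ∠den = 0° − (67.380°) = -67.38°.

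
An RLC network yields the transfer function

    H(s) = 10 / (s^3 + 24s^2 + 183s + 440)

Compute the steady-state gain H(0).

H(0) = 1/44 ≈ 0.02273

Set s = 0: H(0) = (10) / (440) = 1/44.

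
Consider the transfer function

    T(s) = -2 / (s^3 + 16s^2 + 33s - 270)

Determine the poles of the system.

The poles are the roots of the denominator s^3 + 16s^2 + 33s - 270 = 0.
Trying s = -9: the polynomial evaluates to 0, so (s + 9) is a factor.
Dividing out leaves s^2 + 7s - 30 = 0.
Factoring the quadratic: (s - 3)(s + 10) = 0.

s = -9, 3, -10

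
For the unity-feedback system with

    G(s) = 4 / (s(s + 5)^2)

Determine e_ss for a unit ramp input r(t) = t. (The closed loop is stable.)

e_ss = 6.250

G(s) has one pole at the origin.
This is a Type 1 system. Kv = lim_{s→0} s·G(s) = 4/25.
e_ss = 1/Kv = 1/(4/25) = 25/4 ≈ 6.250.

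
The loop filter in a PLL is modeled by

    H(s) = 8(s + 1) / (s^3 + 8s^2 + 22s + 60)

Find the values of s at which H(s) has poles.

s = -1 ± 3j, -6

The poles are the roots of the denominator s^3 + 8s^2 + 22s + 60 = 0.
Trying s = -6: the polynomial evaluates to 0, so (s + 6) is a factor.
Dividing out leaves s^2 + 2s + 10 = 0.
The quadratic formula then gives s = -1 ± 3j.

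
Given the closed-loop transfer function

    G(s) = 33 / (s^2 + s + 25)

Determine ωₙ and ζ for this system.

ωₙ = 5 rad/s, ζ = 0.1

Compare the denominator to the standard form s^2 + 2ζωₙs + ωₙ².
ωₙ² = 25, so ωₙ = 5 rad/s.
2ζωₙ = 1, so ζ = 1/(2·5) = 0.1.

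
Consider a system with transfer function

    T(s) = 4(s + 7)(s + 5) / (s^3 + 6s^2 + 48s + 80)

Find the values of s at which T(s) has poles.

The poles are the roots of the denominator s^3 + 6s^2 + 48s + 80 = 0.
Trying s = -2: the polynomial evaluates to 0, so (s + 2) is a factor.
Dividing out leaves s^2 + 4s + 40 = 0.
The quadratic formula then gives s = -2 ± 6j.

s = -2 + 6j, -2 - 6j, -2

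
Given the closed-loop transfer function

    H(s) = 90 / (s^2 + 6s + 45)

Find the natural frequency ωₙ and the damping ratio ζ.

Compare the denominator to the standard form s^2 + 2ζωₙs + ωₙ².
ωₙ² = 45, so ωₙ = √45 ≈ 6.708 rad/s.
2ζωₙ = 6, so ζ = 6/(2·√45) ≈ 0.4472.
With ζ = 0.4472 the response is underdamped.

ωₙ ≈ 6.708 rad/s, ζ ≈ 0.4472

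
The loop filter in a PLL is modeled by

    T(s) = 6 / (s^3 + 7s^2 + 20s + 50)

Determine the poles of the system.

The poles are the roots of the denominator s^3 + 7s^2 + 20s + 50 = 0.
Trying s = -5: the polynomial evaluates to 0, so (s + 5) is a factor.
Dividing out leaves s^2 + 2s + 10 = 0.
The quadratic formula then gives s = -1 ± 3j.

s = -1 ± 3j, -5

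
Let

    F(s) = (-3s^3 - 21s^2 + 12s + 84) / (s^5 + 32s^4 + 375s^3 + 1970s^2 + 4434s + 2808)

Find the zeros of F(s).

Set the numerator to zero: -3s^3 - 21s^2 + 12s + 84 = 0, i.e. -3·(s^3 + 7s^2 - 4s - 28) = 0.
Factoring: (s + 2)(s - 2)(s + 7) = 0.

s = -2, 2, -7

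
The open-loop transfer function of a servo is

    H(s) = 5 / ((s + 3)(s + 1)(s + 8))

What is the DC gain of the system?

H(0) = 5/24 ≈ 0.2083

Set s = 0: H(0) = (5) / (24) = 5/24.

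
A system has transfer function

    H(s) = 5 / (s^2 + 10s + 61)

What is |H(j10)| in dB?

|H(j10)|_dB ≈ -26.6 dB

Substitute s = j10: numerator = 5, denominator = -39 + j100.
|H(j10)| = |5| / |-39 + j100| = 5 / 107.34 ≈ 0.04658.
In decibels: 20·log₁₀(0.04658) ≈ -26.6 dB.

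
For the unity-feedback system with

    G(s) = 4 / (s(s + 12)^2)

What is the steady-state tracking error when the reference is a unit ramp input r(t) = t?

G(s) has one pole at the origin.
This is a Type 1 system. Kv = lim_{s→0} s·G(s) = 4/144 = 1/36.
e_ss = 1/Kv = 1/(1/36) = 36.

e_ss = 36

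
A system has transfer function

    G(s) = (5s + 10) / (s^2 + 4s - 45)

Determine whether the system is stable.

The denominator s^2 + 4s - 45 factors as (s - 5)(s + 9), giving poles at s = 5, -9.
Since the pole(s) at s = 5 lie in the right half-plane, the system is unstable.

unstable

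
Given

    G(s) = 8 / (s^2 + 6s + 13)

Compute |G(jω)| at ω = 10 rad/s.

|G(j10)| ≈ 0.07570

Substitute s = j10: numerator = 8, denominator = -87 + j60.
|G(j10)| = |8| / |-87 + j60| = 8 / 105.68 ≈ 0.07570.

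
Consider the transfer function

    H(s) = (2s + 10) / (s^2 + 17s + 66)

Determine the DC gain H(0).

Set s = 0: H(0) = (10) / (66) = 5/33.

H(0) = 5/33 ≈ 0.1515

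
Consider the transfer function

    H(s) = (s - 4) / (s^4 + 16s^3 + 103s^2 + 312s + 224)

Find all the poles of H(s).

The poles are the roots of the denominator s^4 + 16s^3 + 103s^2 + 312s + 224 = 0.
Trying s = -7: the polynomial evaluates to 0, so (s + 7) is a factor.
Dividing out leaves s^3 + 9s^2 + 40s + 32 = 0.
This factors further as (s^2 + 8s + 32)(s + 1) = 0.

s = -7, -4 ± 4j, -1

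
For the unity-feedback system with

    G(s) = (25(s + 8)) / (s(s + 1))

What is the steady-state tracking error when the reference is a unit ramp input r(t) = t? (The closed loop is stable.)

G(s) has one pole at the origin.
This is a Type 1 system. Kv = lim_{s→0} s·G(s) = 200/1.
e_ss = 1/Kv = 1/(200) = 1/200 ≈ 0.005000.

e_ss = 0.005000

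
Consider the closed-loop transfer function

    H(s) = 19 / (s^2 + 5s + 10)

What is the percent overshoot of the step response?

Comparing s^2 + 5s + 10 to s^2 + 2ζωₙs + ωₙ²: ωₙ = √10 ≈ 3.162 rad/s and ζ = 5/(2·√10) ≈ 0.7906.
%OS = 100·exp(−πζ/√(1−ζ²)) = 100·exp(−π·0.7906/√(1−0.7906²)) ≈ 1.73%.

%OS ≈ 1.73%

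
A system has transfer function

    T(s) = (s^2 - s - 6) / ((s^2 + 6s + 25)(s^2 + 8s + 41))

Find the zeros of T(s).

Set the numerator to zero: s^2 - s - 6 = 0.
Factoring: (s + 2)(s - 3) = 0.

s = -2, 3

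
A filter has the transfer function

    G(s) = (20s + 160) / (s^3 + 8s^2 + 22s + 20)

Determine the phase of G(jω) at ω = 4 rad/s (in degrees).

∠G(j4) ≈ -140.9°

At s = j4: numerator = 160 + j80, denominator = -108 + j24.
∠G = ∠num − ∠den = 26.565° − (167.47°) = -140.9°.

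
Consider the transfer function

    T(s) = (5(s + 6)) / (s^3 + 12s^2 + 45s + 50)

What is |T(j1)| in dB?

|T(j1)|_dB ≈ -5.63 dB

Substitute s = j1: numerator = 30 + j5, denominator = 38 + j44.
|T(j1)| = |30 + j5| / |38 + j44| = 30.414 / 58.138 ≈ 0.5231.
In decibels: 20·log₁₀(0.5231) ≈ -5.63 dB.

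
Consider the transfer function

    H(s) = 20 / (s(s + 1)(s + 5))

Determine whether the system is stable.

marginally stable

The poles can be read from the denominator factors: s = 0, -1, -5.
Since the simple pole(s) at s = 0 lie on the jω-axis with none in the right half-plane, the system is marginally stable.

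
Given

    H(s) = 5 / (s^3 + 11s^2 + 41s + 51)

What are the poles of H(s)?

s = -3, -4 + j, -4 - j

The poles are the roots of the denominator s^3 + 11s^2 + 41s + 51 = 0.
Trying s = -3: the polynomial evaluates to 0, so (s + 3) is a factor.
Dividing out leaves s^2 + 8s + 17 = 0.
The quadratic formula then gives s = -4 ± 1j.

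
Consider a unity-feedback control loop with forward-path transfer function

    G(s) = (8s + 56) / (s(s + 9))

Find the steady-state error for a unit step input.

e_ss = 0

G(s) has one pole at the origin.
This is a Type 1 system; for a step input the steady-state error is zero.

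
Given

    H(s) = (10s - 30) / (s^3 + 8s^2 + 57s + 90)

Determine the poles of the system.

The poles are the roots of the denominator s^3 + 8s^2 + 57s + 90 = 0.
Trying s = -2: the polynomial evaluates to 0, so (s + 2) is a factor.
Dividing out leaves s^2 + 6s + 45 = 0.
The quadratic formula then gives s = -3 ± 6j.

s = -3 + 6j, -3 - 6j, -2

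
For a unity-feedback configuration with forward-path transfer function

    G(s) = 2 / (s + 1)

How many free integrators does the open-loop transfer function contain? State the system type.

The denominator has no factor of s at the origin — no free integrator — so this is a Type 0 system.

Type 0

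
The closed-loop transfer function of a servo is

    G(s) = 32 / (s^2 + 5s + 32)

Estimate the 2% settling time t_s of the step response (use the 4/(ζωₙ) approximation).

Comparing s^2 + 5s + 32 to s^2 + 2ζωₙs + ωₙ²: ωₙ = √32 ≈ 5.657 rad/s and ζ = 5/(2·√32) ≈ 0.4419.
ζωₙ = 5/2 = 2.5, so t_s ≈ 4/(ζωₙ) = 4/2.5 = 1.600 s.

t_s ≈ 1.600 s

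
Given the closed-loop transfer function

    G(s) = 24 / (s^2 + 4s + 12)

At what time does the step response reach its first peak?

Comparing s^2 + 4s + 12 to s^2 + 2ζωₙs + ωₙ²: ωₙ = √12 ≈ 3.464 rad/s and ζ = 4/(2·√12) ≈ 0.5774.
ζωₙ = 4/2 = 2, so ω_d = ωₙ√(1−ζ²) = √(ωₙ² − (ζωₙ)²) = √(12 − 2²) = √8 ≈ 2.828 rad/s.
t_p = π/ω_d = π/2.828 ≈ 1.111 s.

t_p ≈ 1.111 s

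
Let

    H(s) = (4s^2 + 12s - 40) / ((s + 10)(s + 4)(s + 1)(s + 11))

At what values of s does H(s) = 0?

s = 2, -5

Set the numerator to zero: 4s^2 + 12s - 40 = 0, i.e. 4·(s^2 + 3s - 10) = 0.
Factoring: (s - 2)(s + 5) = 0.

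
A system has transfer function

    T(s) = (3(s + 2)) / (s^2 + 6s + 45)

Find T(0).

At s = 0 each factor (s + a) contributes a and each (s^2 + bs + c) contributes c.
T(0) = 3·(2) / ((45)) = 6/45 = 2/15.

T(0) = 2/15 ≈ 0.1333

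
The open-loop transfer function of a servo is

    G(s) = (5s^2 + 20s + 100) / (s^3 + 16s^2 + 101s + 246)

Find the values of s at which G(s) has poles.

The poles are the roots of the denominator s^3 + 16s^2 + 101s + 246 = 0.
Trying s = -6: the polynomial evaluates to 0, so (s + 6) is a factor.
Dividing out leaves s^2 + 10s + 41 = 0.
The quadratic formula then gives s = -5 ± 4j.

s = -5 + 4j, -5 - 4j, -6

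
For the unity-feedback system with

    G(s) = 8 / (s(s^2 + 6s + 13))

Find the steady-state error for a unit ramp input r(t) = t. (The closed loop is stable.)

G(s) has one pole at the origin.
This is a Type 1 system. Kv = lim_{s→0} s·G(s) = 8/13.
e_ss = 1/Kv = 1/(8/13) = 13/8 ≈ 1.625.

e_ss = 1.625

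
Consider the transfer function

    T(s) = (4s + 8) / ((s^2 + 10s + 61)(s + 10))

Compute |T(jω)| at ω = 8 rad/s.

|T(j8)| ≈ 0.03217

Substitute s = j8: numerator = 8 + j32, denominator = -670 + j776.
|T(j8)| = |8 + j32| / |-670 + j776| = 32.985 / 1025.2 ≈ 0.03217.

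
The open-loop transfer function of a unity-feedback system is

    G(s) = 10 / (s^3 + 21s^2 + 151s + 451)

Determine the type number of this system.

The denominator has no factor of s at the origin — no free integrator — so this is a Type 0 system.

Type 0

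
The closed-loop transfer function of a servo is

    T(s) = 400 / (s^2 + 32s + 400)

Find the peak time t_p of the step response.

t_p ≈ 0.2618 s

Comparing s^2 + 32s + 400 to s^2 + 2ζωₙs + ωₙ²: ωₙ = 20 rad/s and ζ = 32/(2·20) = 0.8.
ζωₙ = 32/2 = 16, so ω_d = ωₙ√(1−ζ²) = √(ωₙ² − (ζωₙ)²) = √(400 − 16²) = √144 = 12 rad/s.
t_p = π/ω_d = π/12 ≈ 0.2618 s.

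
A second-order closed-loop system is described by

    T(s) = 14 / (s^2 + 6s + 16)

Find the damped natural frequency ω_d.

ω_d ≈ 2.646 rad/s

Comparing s^2 + 6s + 16 to s^2 + 2ζωₙs + ωₙ²: ωₙ = 4 rad/s and ζ = 6/(2·4) = 0.75.
ζωₙ = 6/2 = 3, so ω_d = ωₙ√(1−ζ²) = √(ωₙ² − (ζωₙ)²) = √(16 − 3²) = √7 ≈ 2.646 rad/s.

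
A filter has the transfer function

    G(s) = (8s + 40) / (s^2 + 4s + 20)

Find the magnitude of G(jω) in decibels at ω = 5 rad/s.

|G(j5)|_dB ≈ 8.77 dB

Substitute s = j5: numerator = 40 + j40, denominator = -5 + j20.
|G(j5)| = |40 + j40| / |-5 + j20| = 56.569 / 20.616 ≈ 2.744.
In decibels: 20·log₁₀(2.744) ≈ 8.77 dB.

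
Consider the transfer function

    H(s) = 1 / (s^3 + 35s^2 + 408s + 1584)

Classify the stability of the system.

The denominator s^3 + 35s^2 + 408s + 1584 factors as (s + 11)(s + 12)^2, giving poles at s = -11, -12, -12.
Since all poles lie strictly in the left half-plane, the system is stable.

stable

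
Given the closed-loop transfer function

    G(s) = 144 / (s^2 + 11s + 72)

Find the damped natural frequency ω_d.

ω_d ≈ 6.461 rad/s

Comparing s^2 + 11s + 72 to s^2 + 2ζωₙs + ωₙ²: ωₙ = √72 ≈ 8.485 rad/s and ζ = 11/(2·√72) ≈ 0.6482.
ζωₙ = 11/2 = 5.5, so ω_d = ωₙ√(1−ζ²) = √(ωₙ² − (ζωₙ)²) = √(72 − 5.5²) = √41.75 ≈ 6.461 rad/s.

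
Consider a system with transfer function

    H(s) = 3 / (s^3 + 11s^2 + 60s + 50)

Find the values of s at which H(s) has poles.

The poles are the roots of the denominator s^3 + 11s^2 + 60s + 50 = 0.
Trying s = -1: the polynomial evaluates to 0, so (s + 1) is a factor.
Dividing out leaves s^2 + 10s + 50 = 0.
The quadratic formula then gives s = -5 ± 5j.

s = -5 ± 5j, -1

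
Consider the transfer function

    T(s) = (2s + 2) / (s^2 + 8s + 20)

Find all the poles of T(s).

s = -4 + 2j, -4 - 2j

The poles are the roots of the denominator s^2 + 8s + 20 = 0.
Using the quadratic formula: s = (-8 ± √(-16))/2 = -4 ± 2j.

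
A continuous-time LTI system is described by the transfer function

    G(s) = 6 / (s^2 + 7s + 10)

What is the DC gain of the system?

G(0) = 3/5 ≈ 0.6000

Set s = 0: G(0) = (6) / (10) = 3/5.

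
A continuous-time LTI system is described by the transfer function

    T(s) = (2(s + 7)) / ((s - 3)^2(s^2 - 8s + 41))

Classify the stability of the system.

The poles can be read from the denominator factors: s = 3, 4 + 5j, 4 - 5j, 3.
Since the pole(s) at s = 3, 4 ± 5j, 3 lie in the right half-plane, the system is unstable.

unstable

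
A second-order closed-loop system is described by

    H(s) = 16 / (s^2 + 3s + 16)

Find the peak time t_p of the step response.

Comparing s^2 + 3s + 16 to s^2 + 2ζωₙs + ωₙ²: ωₙ = 4 rad/s and ζ = 3/(2·4) = 0.375.
ζωₙ = 3/2 = 1.5, so ω_d = ωₙ√(1−ζ²) = √(ωₙ² − (ζωₙ)²) = √(16 − 1.5²) = √13.75 ≈ 3.708 rad/s.
t_p = π/ω_d = π/3.708 ≈ 0.8472 s.

t_p ≈ 0.8472 s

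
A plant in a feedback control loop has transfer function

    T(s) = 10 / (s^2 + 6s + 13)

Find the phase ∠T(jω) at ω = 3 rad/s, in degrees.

∠T(j3) ≈ -77.47°

At s = j3: numerator = 10, denominator = 4 + j18.
∠T = ∠num − ∠den = 0° − (77.471°) = -77.47°.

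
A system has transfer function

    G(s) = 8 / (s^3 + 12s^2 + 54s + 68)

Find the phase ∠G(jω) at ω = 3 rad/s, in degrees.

∠G(j3) ≈ -106.5°

At s = j3: numerator = 8, denominator = -40 + j135.
∠G = ∠num − ∠den = 0° − (106.50°) = -106.5°.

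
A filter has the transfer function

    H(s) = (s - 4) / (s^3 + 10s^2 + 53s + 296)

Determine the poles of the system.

The poles are the roots of the denominator s^3 + 10s^2 + 53s + 296 = 0.
Trying s = -8: the polynomial evaluates to 0, so (s + 8) is a factor.
Dividing out leaves s^2 + 2s + 37 = 0.
The quadratic formula then gives s = -1 ± 6j.

s = -1 ± 6j, -8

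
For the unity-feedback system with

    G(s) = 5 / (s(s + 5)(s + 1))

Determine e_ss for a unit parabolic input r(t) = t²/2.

e_ss = ∞

G(s) has one pole at the origin.
This is a Type 1 system; Ka = lim_{s→0} s^2·G(s) = 0, so the steady-state error for a parabola input is infinite.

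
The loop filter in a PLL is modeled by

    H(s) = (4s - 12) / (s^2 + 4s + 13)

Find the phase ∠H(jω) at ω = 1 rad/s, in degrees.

At s = j1: numerator = -12 + j4, denominator = 12 + j4.
∠H = ∠num − ∠den = 161.57° − (18.435°) = 143.1°.

∠H(j1) ≈ 143.1°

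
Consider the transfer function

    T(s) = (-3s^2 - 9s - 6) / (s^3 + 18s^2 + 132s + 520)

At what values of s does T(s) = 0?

s = -2, -1

Set the numerator to zero: -3s^2 - 9s - 6 = 0, i.e. -3·(s^2 + 3s + 2) = 0.
Factoring: (s + 2)(s + 1) = 0.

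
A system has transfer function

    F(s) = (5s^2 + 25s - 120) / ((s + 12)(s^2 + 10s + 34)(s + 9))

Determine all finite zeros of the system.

Set the numerator to zero: 5s^2 + 25s - 120 = 0, i.e. 5·(s^2 + 5s - 24) = 0.
Factoring: (s + 8)(s - 3) = 0.

s = -8, 3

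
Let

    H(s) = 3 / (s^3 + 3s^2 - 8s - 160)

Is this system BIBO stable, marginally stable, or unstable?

The denominator s^3 + 3s^2 - 8s - 160 factors as (s^2 + 8s + 32)(s - 5), giving poles at s = -4 + 4j, -4 - 4j, 5.
Since the pole(s) at s = 5 lie in the right half-plane, the system is unstable.

unstable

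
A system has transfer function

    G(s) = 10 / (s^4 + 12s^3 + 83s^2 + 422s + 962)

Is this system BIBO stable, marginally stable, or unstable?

stable

The denominator s^4 + 12s^3 + 83s^2 + 422s + 962 factors as (s^2 + 10s + 26)(s^2 + 2s + 37), giving poles at s = -5 ± j, -1 ± 6j.
Since all poles lie strictly in the left half-plane, the system is stable.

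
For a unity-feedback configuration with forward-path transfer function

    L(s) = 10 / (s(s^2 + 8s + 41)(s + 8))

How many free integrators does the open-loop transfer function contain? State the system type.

The denominator has 1 factor of s at the origin (free integrator), so this is a Type 1 system.

Type 1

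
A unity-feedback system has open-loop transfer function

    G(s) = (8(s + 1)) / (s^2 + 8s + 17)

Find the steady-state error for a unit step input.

G(s) has no poles at the origin.
This is a Type 0 system. Kp = lim_{s→0} G(s) = 8/17.
e_ss = 1/(1 + Kp) = 1/(1 + 8/17) = 17/25 ≈ 0.6800.

e_ss = 0.6800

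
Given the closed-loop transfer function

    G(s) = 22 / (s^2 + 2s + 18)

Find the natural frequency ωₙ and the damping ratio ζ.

Compare the denominator to the standard form s^2 + 2ζωₙs + ωₙ².
ωₙ² = 18, so ωₙ = √18 ≈ 4.243 rad/s.
2ζωₙ = 2, so ζ = 2/(2·√18) ≈ 0.2357.
With ζ = 0.2357 the response is underdamped.

ωₙ ≈ 4.243 rad/s, ζ ≈ 0.2357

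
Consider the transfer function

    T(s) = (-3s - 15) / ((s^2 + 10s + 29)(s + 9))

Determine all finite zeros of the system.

Set the numerator to zero: -3s - 15 = 0, i.e. -3·(s + 5) = 0.
So s = -5.

s = -5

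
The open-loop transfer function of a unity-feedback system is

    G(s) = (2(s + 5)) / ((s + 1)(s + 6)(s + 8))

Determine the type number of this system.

The denominator has no factor of s at the origin — no free integrator — so this is a Type 0 system.

Type 0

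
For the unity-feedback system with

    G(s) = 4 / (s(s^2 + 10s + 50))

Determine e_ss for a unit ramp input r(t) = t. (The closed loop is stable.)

G(s) has one pole at the origin.
This is a Type 1 system. Kv = lim_{s→0} s·G(s) = 4/50 = 2/25.
e_ss = 1/Kv = 1/(2/25) = 25/2 ≈ 12.50.

e_ss = 12.50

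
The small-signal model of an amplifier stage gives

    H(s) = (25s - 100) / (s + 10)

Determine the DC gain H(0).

Set s = 0: H(0) = (-100) / (10) = -10.

H(0) = -10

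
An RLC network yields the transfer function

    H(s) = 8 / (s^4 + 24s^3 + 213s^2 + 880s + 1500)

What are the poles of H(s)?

s = -4 + 3j, -4 - 3j, -6, -10

The poles are the roots of the denominator s^4 + 24s^3 + 213s^2 + 880s + 1500 = 0.
Trying s = -6: the polynomial evaluates to 0, so (s + 6) is a factor.
Dividing out leaves s^3 + 18s^2 + 105s + 250 = 0.
This factors further as (s^2 + 8s + 25)(s + 10) = 0.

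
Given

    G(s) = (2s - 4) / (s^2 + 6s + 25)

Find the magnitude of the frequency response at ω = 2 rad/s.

|G(j2)| ≈ 0.2339

Substitute s = j2: numerator = -4 + j4, denominator = 21 + j12.
|G(j2)| = |-4 + j4| / |21 + j12| = 5.6569 / 24.187 ≈ 0.2339.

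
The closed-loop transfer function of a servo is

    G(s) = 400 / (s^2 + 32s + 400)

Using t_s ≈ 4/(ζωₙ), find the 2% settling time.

Comparing s^2 + 32s + 400 to s^2 + 2ζωₙs + ωₙ²: ωₙ = 20 rad/s and ζ = 32/(2·20) = 0.8.
ζωₙ = 32/2 = 16, so t_s ≈ 4/(ζωₙ) = 4/16 = 0.2500 s.

t_s ≈ 0.2500 s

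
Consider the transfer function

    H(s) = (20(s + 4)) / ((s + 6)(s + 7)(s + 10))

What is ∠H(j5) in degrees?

At s = j5: numerator = 80 + j100, denominator = -155 + j735.
∠H = ∠num − ∠den = 51.340° − (101.91°) = -50.57°.

∠H(j5) ≈ -50.57°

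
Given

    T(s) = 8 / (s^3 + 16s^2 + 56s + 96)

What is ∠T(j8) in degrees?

At s = j8: numerator = 8, denominator = -928 - j64.
∠T = ∠num − ∠den = 0° − (-176.05°) = 176.1°.

∠T(j8) ≈ 176.1°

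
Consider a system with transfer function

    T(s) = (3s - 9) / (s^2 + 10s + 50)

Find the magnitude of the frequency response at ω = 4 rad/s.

Substitute s = j4: numerator = -9 + j12, denominator = 34 + j40.
|T(j4)| = |-9 + j12| / |34 + j40| = 15 / 52.498 ≈ 0.2857.

|T(j4)| ≈ 0.2857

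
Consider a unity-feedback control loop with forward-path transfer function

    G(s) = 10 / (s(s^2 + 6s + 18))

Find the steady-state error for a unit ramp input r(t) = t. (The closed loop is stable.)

e_ss = 1.800

G(s) has one pole at the origin.
This is a Type 1 system. Kv = lim_{s→0} s·G(s) = 10/18 = 5/9.
e_ss = 1/Kv = 1/(5/9) = 9/5 ≈ 1.800.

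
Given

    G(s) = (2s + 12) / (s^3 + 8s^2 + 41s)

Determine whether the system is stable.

marginally stable

The denominator s^3 + 8s^2 + 41s factors as s(s^2 + 8s + 41), giving poles at s = 0, -4 ± 5j.
Since the simple pole(s) at s = 0 lie on the jω-axis with none in the right half-plane, the system is marginally stable.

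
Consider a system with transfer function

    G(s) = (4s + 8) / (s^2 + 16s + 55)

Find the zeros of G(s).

s = -2

Set the numerator to zero: 4s + 8 = 0, i.e. 4·(s + 2) = 0.
So s = -2.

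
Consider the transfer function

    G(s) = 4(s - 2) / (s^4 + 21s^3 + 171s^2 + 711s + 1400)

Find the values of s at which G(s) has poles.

s = -3 + 4j, -3 - 4j, -7, -8

The poles are the roots of the denominator s^4 + 21s^3 + 171s^2 + 711s + 1400 = 0.
Trying s = -7: the polynomial evaluates to 0, so (s + 7) is a factor.
Dividing out leaves s^3 + 14s^2 + 73s + 200 = 0.
This factors further as (s^2 + 6s + 25)(s + 8) = 0.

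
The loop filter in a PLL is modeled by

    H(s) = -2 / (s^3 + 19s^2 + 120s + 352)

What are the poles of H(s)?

s = -11, -4 ± 4j

The poles are the roots of the denominator s^3 + 19s^2 + 120s + 352 = 0.
Trying s = -11: the polynomial evaluates to 0, so (s + 11) is a factor.
Dividing out leaves s^2 + 8s + 32 = 0.
The quadratic formula then gives s = -4 ± 4j.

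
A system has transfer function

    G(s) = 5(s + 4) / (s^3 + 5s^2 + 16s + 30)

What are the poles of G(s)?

s = -1 ± 3j, -3

The poles are the roots of the denominator s^3 + 5s^2 + 16s + 30 = 0.
Trying s = -3: the polynomial evaluates to 0, so (s + 3) is a factor.
Dividing out leaves s^2 + 2s + 10 = 0.
The quadratic formula then gives s = -1 ± 3j.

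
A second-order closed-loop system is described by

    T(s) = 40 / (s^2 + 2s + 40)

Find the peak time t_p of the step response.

t_p ≈ 0.5031 s

Comparing s^2 + 2s + 40 to s^2 + 2ζωₙs + ωₙ²: ωₙ = √40 ≈ 6.325 rad/s and ζ = 2/(2·√40) ≈ 0.1581.
ζωₙ = 2/2 = 1, so ω_d = ωₙ√(1−ζ²) = √(ωₙ² − (ζωₙ)²) = √(40 − 1²) = √39 ≈ 6.245 rad/s.
t_p = π/ω_d = π/6.245 ≈ 0.5031 s.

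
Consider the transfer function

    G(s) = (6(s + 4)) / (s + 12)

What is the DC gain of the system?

Set s = 0: G(0) = (24) / (12) = 2.

G(0) = 2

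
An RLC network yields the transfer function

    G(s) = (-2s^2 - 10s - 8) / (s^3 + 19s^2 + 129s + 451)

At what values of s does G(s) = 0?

Set the numerator to zero: -2s^2 - 10s - 8 = 0, i.e. -2·(s^2 + 5s + 4) = 0.
Factoring: (s + 1)(s + 4) = 0.

s = -1, -4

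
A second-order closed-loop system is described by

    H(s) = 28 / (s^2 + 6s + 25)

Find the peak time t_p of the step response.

Comparing s^2 + 6s + 25 to s^2 + 2ζωₙs + ωₙ²: ωₙ = 5 rad/s and ζ = 6/(2·5) = 0.6.
ζωₙ = 6/2 = 3, so ω_d = ωₙ√(1−ζ²) = √(ωₙ² − (ζωₙ)²) = √(25 − 3²) = √16 = 4 rad/s.
t_p = π/ω_d = π/4 ≈ 0.7854 s.

t_p ≈ 0.7854 s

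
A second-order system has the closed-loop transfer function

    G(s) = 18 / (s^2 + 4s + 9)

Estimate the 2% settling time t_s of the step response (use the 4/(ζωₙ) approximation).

t_s ≈ 2 s

Comparing s^2 + 4s + 9 to s^2 + 2ζωₙs + ωₙ²: ωₙ = 3 rad/s and ζ = 4/(2·3) ≈ 0.6667.
ζωₙ = 4/2 = 2, so t_s ≈ 4/(ζωₙ) = 4/2 = 2 s.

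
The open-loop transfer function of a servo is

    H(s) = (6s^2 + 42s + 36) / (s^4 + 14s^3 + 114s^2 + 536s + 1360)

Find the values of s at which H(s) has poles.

s = -5 + 3j, -5 - 3j, -2 + 6j, -2 - 6j

The poles are the roots of the denominator s^4 + 14s^3 + 114s^2 + 536s + 1360 = 0.
No real roots exist; factor into two real quadratics: (s^2 + 10s + 34)(s^2 + 4s + 40) = 0.
Each quadratic gives a conjugate pair via the quadratic formula.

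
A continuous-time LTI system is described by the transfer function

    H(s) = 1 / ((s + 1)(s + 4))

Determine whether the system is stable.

The poles can be read from the denominator factors: s = -1, -4.
Since all poles lie strictly in the left half-plane, the system is stable.

stable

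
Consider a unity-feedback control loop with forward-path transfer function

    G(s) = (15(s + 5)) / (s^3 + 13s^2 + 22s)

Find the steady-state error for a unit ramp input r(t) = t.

e_ss = 0.2933

G(s) has one pole at the origin.
This is a Type 1 system. Kv = lim_{s→0} s·G(s) = 75/22.
e_ss = 1/Kv = 1/(75/22) = 22/75 ≈ 0.2933.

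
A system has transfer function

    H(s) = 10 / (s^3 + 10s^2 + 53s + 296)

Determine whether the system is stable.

The denominator s^3 + 10s^2 + 53s + 296 factors as (s + 8)(s^2 + 2s + 37), giving poles at s = -8, -1 ± 6j.
Since all poles lie strictly in the left half-plane, the system is stable.

stable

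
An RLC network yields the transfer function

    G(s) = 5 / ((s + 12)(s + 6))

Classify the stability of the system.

stable

The poles can be read from the denominator factors: s = -12, -6.
Since all poles lie strictly in the left half-plane, the system is stable.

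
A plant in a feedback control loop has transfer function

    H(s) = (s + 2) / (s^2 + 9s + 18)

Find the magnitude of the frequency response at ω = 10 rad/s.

|H(j10)| ≈ 0.08376

Substitute s = j10: numerator = 2 + j10, denominator = -82 + j90.
|H(j10)| = |2 + j10| / |-82 + j90| = 10.198 / 121.75 ≈ 0.08376.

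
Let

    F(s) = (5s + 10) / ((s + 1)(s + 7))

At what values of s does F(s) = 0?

Set the numerator to zero: 5s + 10 = 0, i.e. 5·(s + 2) = 0.
So s = -2.

s = -2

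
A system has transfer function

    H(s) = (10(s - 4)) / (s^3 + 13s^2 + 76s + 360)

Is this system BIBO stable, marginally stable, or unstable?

stable

The denominator s^3 + 13s^2 + 76s + 360 factors as (s + 9)(s^2 + 4s + 40), giving poles at s = -9, -2 ± 6j.
Since all poles lie strictly in the left half-plane, the system is stable.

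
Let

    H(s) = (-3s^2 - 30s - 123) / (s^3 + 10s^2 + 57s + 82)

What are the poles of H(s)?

The poles are the roots of the denominator s^3 + 10s^2 + 57s + 82 = 0.
Trying s = -2: the polynomial evaluates to 0, so (s + 2) is a factor.
Dividing out leaves s^2 + 8s + 41 = 0.
The quadratic formula then gives s = -4 ± 5j.

s = -2, -4 ± 5j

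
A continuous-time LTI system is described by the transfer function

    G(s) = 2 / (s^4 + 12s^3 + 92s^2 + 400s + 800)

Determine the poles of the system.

The poles are the roots of the denominator s^4 + 12s^3 + 92s^2 + 400s + 800 = 0.
No real roots exist; factor into two real quadratics: (s^2 + 4s + 40)(s^2 + 8s + 20) = 0.
Each quadratic gives a conjugate pair via the quadratic formula.

s = -2 + 6j, -2 - 6j, -4 + 2j, -4 - 2j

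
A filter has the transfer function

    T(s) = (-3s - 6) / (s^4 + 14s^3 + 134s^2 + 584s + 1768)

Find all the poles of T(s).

The poles are the roots of the denominator s^4 + 14s^3 + 134s^2 + 584s + 1768 = 0.
No real roots exist; factor into two real quadratics: (s^2 + 8s + 52)(s^2 + 6s + 34) = 0.
Each quadratic gives a conjugate pair via the quadratic formula.

s = -4 ± 6j, -3 ± 5j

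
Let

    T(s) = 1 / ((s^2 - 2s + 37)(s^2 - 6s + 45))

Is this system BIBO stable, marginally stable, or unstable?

unstable

The poles can be read from the denominator factors: s = 1 + 6j, 1 - 6j, 3 + 6j, 3 - 6j.
Since the pole(s) at s = 1 ± 6j, 3 ± 6j lie in the right half-plane, the system is unstable.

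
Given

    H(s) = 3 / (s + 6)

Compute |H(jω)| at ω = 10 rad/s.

|H(j10)| ≈ 0.2572

Substitute s = j10: numerator = 3, denominator = 6 + j10.
|H(j10)| = |3| / |6 + j10| = 3 / 11.662 ≈ 0.2572.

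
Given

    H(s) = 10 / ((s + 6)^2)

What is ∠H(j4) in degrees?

∠H(j4) ≈ -67.38°

At s = j4: numerator = 10, denominator = 20 + j48.
∠H = ∠num − ∠den = 0° − (67.380°) = -67.38°.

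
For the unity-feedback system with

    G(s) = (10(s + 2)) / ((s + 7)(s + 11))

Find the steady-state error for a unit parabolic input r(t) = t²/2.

e_ss = ∞

G(s) has no poles at the origin.
This is a Type 0 system; Ka = lim_{s→0} s^2·G(s) = 0, so the steady-state error for a parabola input is infinite.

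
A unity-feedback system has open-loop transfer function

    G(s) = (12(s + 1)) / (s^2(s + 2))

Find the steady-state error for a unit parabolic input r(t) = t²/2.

G(s) has 2 poles at the origin.
This is a Type 2 system. Ka = lim_{s→0} s^2·G(s) = 12/2 = 6.
e_ss = 1/Ka = 1/(6) = 1/6 ≈ 0.1667.

e_ss = 0.1667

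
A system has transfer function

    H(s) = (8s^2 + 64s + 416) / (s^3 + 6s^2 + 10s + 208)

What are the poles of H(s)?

The poles are the roots of the denominator s^3 + 6s^2 + 10s + 208 = 0.
Trying s = -8: the polynomial evaluates to 0, so (s + 8) is a factor.
Dividing out leaves s^2 - 2s + 26 = 0.
The quadratic formula then gives s = 1 ± 5j.

s = 1 ± 5j, -8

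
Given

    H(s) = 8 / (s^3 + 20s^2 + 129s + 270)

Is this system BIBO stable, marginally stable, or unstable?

stable

The denominator s^3 + 20s^2 + 129s + 270 factors as (s + 6)(s + 5)(s + 9), giving poles at s = -6, -5, -9.
Since all poles lie strictly in the left half-plane, the system is stable.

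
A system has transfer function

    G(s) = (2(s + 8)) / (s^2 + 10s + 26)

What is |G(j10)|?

Substitute s = j10: numerator = 16 + j20, denominator = -74 + j100.
|G(j10)| = |16 + j20| / |-74 + j100| = 25.612 / 124.40 ≈ 0.2059.

|G(j10)| ≈ 0.2059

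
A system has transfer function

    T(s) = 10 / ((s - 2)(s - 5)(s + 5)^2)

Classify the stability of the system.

The poles can be read from the denominator factors: s = 2, 5, -5, -5.
Since the pole(s) at s = 2, 5 lie in the right half-plane, the system is unstable.

unstable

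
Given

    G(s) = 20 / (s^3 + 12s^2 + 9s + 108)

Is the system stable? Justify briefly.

marginally stable

The denominator s^3 + 12s^2 + 9s + 108 factors as (s^2 + 9)(s + 12), giving poles at s = 3j, -3j, -12.
Since the simple pole(s) at s = ±3j lie on the jω-axis with none in the right half-plane, the system is marginally stable.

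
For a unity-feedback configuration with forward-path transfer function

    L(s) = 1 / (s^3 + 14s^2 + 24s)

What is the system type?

Type 1

Factor s from the denominator: s^3 + 14s^2 + 24s = s·(s^2 + 14s + 24).
There is 1 pole at the origin, so the system is Type 1.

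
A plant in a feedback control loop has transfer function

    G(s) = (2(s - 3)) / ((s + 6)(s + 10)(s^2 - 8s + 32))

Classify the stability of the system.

The poles can be read from the denominator factors: s = -6, -10, 4 + 4j, 4 - 4j.
Since the pole(s) at s = 4 ± 4j lie in the right half-plane, the system is unstable.

unstable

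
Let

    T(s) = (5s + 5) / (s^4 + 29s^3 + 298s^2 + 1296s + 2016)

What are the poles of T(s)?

s = -12, -4, -6, -7

The poles are the roots of the denominator s^4 + 29s^3 + 298s^2 + 1296s + 2016 = 0.
Trying s = -12: the polynomial evaluates to 0, so (s + 12) is a factor.
Dividing out leaves s^3 + 17s^2 + 94s + 168 = 0.
This factors further as (s + 4)(s + 6)(s + 7) = 0.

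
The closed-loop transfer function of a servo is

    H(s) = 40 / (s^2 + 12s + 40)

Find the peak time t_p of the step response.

Comparing s^2 + 12s + 40 to s^2 + 2ζωₙs + ωₙ²: ωₙ = √40 ≈ 6.325 rad/s and ζ = 12/(2·√40) ≈ 0.9487.
ζωₙ = 12/2 = 6, so ω_d = ωₙ√(1−ζ²) = √(ωₙ² − (ζωₙ)²) = √(40 − 6²) = √4 = 2 rad/s.
t_p = π/ω_d = π/2 ≈ 1.571 s.

t_p ≈ 1.571 s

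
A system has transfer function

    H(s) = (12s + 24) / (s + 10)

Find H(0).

Set s = 0: H(0) = (24) / (10) = 12/5.

H(0) = 12/5 ≈ 2.400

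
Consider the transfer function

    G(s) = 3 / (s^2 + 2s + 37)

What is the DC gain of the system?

At s = 0 each factor (s + a) contributes a and each (s^2 + bs + c) contributes c.
G(0) = 3·1 / ((37)) = 3/37 = 3/37.

G(0) = 3/37 ≈ 0.08108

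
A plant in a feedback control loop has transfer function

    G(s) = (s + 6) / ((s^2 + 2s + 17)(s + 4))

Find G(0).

Set s = 0: G(0) = (6) / (68) = 3/34.

G(0) = 3/34 ≈ 0.08824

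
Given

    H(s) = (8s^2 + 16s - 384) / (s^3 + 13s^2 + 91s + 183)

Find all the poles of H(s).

s = -5 + 6j, -5 - 6j, -3

The poles are the roots of the denominator s^3 + 13s^2 + 91s + 183 = 0.
Trying s = -3: the polynomial evaluates to 0, so (s + 3) is a factor.
Dividing out leaves s^2 + 10s + 61 = 0.
The quadratic formula then gives s = -5 ± 6j.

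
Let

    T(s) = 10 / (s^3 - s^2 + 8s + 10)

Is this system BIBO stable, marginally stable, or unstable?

The denominator s^3 - s^2 + 8s + 10 factors as (s^2 - 2s + 10)(s + 1), giving poles at s = 1 ± 3j, -1.
Since the pole(s) at s = 1 + 3j, 1 - 3j lie in the right half-plane, the system is unstable.

unstable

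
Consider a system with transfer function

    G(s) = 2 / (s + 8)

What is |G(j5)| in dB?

|G(j5)|_dB ≈ -13.5 dB

Substitute s = j5: numerator = 2, denominator = 8 + j5.
|G(j5)| = |2| / |8 + j5| = 2 / 9.4340 ≈ 0.2120.
In decibels: 20·log₁₀(0.2120) ≈ -13.5 dB.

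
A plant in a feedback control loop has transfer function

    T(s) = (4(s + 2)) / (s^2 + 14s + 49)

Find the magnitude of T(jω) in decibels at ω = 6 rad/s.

|T(j6)|_dB ≈ -10.5 dB

Substitute s = j6: numerator = 8 + j24, denominator = 13 + j84.
|T(j6)| = |8 + j24| / |13 + j84| = 25.298 / 85 ≈ 0.2976.
In decibels: 20·log₁₀(0.2976) ≈ -10.5 dB.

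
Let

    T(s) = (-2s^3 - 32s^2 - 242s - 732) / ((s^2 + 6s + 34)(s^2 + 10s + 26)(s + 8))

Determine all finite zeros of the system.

Set the numerator to zero: -2s^3 - 32s^2 - 242s - 732 = 0, i.e. -2·(s^3 + 16s^2 + 121s + 366) = 0.
Factoring: (s + 6)(s^2 + 10s + 61) = 0.

s = -6, -5 ± 6j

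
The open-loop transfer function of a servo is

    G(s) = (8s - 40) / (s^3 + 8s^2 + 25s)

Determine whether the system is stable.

marginally stable

The denominator s^3 + 8s^2 + 25s factors as s(s^2 + 8s + 25), giving poles at s = 0, -4 + 3j, -4 - 3j.
Since the simple pole(s) at s = 0 lie on the jω-axis with none in the right half-plane, the system is marginally stable.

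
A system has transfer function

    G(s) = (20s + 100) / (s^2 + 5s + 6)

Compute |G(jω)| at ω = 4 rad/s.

Substitute s = j4: numerator = 100 + j80, denominator = -10 + j20.
|G(j4)| = |100 + j80| / |-10 + j20| = 128.06 / 22.361 ≈ 5.727.

|G(j4)| ≈ 5.727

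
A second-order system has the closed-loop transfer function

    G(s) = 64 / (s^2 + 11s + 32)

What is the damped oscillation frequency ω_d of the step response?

ω_d ≈ 1.323 rad/s

Comparing s^2 + 11s + 32 to s^2 + 2ζωₙs + ωₙ²: ωₙ = √32 ≈ 5.657 rad/s and ζ = 11/(2·√32) ≈ 0.9723.
ζωₙ = 11/2 = 5.5, so ω_d = ωₙ√(1−ζ²) = √(ωₙ² − (ζωₙ)²) = √(32 − 5.5²) = √1.75 ≈ 1.323 rad/s.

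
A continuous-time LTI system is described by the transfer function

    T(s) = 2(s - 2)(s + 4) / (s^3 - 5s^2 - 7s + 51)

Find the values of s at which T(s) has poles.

s = -3, 4 + j, 4 - j

The poles are the roots of the denominator s^3 - 5s^2 - 7s + 51 = 0.
Trying s = -3: the polynomial evaluates to 0, so (s + 3) is a factor.
Dividing out leaves s^2 - 8s + 17 = 0.
The quadratic formula then gives s = 4 ± 1j.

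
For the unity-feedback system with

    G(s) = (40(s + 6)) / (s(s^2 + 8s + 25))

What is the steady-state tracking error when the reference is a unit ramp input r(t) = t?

e_ss = 0.1042

G(s) has one pole at the origin.
This is a Type 1 system. Kv = lim_{s→0} s·G(s) = 240/25 = 48/5.
e_ss = 1/Kv = 1/(48/5) = 5/48 ≈ 0.1042.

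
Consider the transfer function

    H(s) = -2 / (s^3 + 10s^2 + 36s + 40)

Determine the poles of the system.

The poles are the roots of the denominator s^3 + 10s^2 + 36s + 40 = 0.
Trying s = -2: the polynomial evaluates to 0, so (s + 2) is a factor.
Dividing out leaves s^2 + 8s + 20 = 0.
The quadratic formula then gives s = -4 ± 2j.

s = -4 + 2j, -4 - 2j, -2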